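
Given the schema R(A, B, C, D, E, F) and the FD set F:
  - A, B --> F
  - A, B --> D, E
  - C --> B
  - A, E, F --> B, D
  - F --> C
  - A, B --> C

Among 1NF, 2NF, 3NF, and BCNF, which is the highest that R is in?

Candidate keys: {A, B}, {A, C}, {A, F}. Prime attributes: {A, B, C, F}.
C --> B breaks BCNF: {C}⁺ = {B, C}, so {C} is not a superkey.
Since {B} ⊆ prime attributes and every other non-superkey FD also has a prime right side, the schema is in 3NF.

3NF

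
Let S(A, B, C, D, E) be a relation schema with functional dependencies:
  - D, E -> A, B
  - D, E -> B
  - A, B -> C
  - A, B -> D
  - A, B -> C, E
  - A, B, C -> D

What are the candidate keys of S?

{A, B}⁺ = {A, B, C, D, E}, which is every attribute, so {A, B} is a candidate key.
{D, E}⁺ = {A, B, C, D, E}, which is every attribute, so {D, E} is a candidate key.
No proper subset of any of these is a key, and no other minimal superkey exists.

{A, B}, {D, E}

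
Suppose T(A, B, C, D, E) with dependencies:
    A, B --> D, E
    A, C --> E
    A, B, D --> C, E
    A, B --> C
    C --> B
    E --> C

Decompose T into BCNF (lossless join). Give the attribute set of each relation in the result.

{A, D, E}; {B, C}; {C, E}

Candidate keys of the original relation: {A, B}, {A, C}, {A, E}.
In {A, B, C, D, E}, {C} is not a superkey ({C}⁺ restricted to this set is {B, C}), so split on C --> B into {B, C} and {A, C, D, E}.
{B, C}: every determinant is a superkey — BCNF.
In {A, C, D, E}, {E} is not a superkey ({E}⁺ restricted to this set is {C, E}), so split on E --> C into {C, E} and {A, D, E}.
{C, E}: every determinant is a superkey — BCNF.
{A, D, E}: every determinant is a superkey — BCNF.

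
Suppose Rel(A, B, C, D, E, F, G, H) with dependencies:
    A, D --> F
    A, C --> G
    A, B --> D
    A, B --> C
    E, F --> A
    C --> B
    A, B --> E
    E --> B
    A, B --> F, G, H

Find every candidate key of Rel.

{A, B}, {A, C}, {A, E}, {E, F}

{A, B} is a candidate key since {A, B}⁺ = {A, B, C, D, E, F, G, H} covers every attribute.
{A, C} is a candidate key since {A, C}⁺ = {A, B, C, D, E, F, G, H} covers every attribute.
{A, E} is a candidate key since {A, E}⁺ = {A, B, C, D, E, F, G, H} covers every attribute.
{E, F} is a candidate key since {E, F}⁺ = {A, B, C, D, E, F, G, H} covers every attribute.
Any other superkey properly contains one of these, so there are no further candidate keys.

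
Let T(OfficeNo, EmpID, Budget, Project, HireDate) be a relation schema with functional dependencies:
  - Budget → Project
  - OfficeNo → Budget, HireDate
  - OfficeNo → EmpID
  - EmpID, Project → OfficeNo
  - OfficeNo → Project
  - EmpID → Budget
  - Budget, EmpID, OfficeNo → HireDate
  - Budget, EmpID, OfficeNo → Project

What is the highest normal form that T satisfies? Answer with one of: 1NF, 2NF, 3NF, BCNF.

Candidate keys: {EmpID}, {OfficeNo}. Prime attributes: {EmpID, OfficeNo}.
Budget → Project breaks BCNF: {Budget}⁺ = {Budget, Project}, so {Budget} is not a superkey.
Budget → Project determines the non-prime attribute {Project} from a non-superkey — 3NF is violated.
With only single-attribute keys there can be no partial dependency, so 2NF holds.

2NF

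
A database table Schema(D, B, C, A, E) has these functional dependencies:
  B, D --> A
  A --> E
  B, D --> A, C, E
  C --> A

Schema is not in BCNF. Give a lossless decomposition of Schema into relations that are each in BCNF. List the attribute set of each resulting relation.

{A, C}; {A, E}; {B, C, D}

Candidate key of the original relation: {B, D}.
In {A, B, C, D, E}, {A} is not a superkey ({A}⁺ restricted to this set is {A, E}), so split on A --> E into {A, E} and {A, B, C, D}.
{A, E}: every determinant is a superkey — BCNF.
In {A, B, C, D}, {C} is not a superkey ({C}⁺ restricted to this set is {A, C}), so split on C --> A into {A, C} and {B, C, D}.
{A, C}: every determinant is a superkey — BCNF.
{B, C, D}: every determinant is a superkey — BCNF.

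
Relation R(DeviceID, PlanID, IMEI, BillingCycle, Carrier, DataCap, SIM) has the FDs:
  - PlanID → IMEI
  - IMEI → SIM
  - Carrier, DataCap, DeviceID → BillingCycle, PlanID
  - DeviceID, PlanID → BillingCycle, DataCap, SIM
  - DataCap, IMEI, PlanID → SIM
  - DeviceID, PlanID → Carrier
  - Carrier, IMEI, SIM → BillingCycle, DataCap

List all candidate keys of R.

No FD produces {DeviceID}, so it must be in every candidate key.
Closure of {DeviceID, PlanID} is {BillingCycle, Carrier, DataCap, DeviceID, IMEI, PlanID, SIM}, the whole schema; {DeviceID, PlanID} is a candidate key.
Closure of {Carrier, DataCap, DeviceID} is {BillingCycle, Carrier, DataCap, DeviceID, IMEI, PlanID, SIM}, the whole schema; {Carrier, DataCap, DeviceID} is a candidate key.
Closure of {Carrier, DeviceID, IMEI} is {BillingCycle, Carrier, DataCap, DeviceID, IMEI, PlanID, SIM}, the whole schema; {Carrier, DeviceID, IMEI} is a candidate key.
Any other superkey properly contains one of these, so there are no further candidate keys.

{Carrier, DataCap, DeviceID}, {Carrier, DeviceID, IMEI}, {DeviceID, PlanID}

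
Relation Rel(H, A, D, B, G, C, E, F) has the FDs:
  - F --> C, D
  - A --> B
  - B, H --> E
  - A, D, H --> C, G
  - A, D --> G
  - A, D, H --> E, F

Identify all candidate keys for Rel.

Attributes never on any right-hand side: {A, H} — every candidate key must contain all of them.
{A, D, H}⁺ = {A, B, C, D, E, F, G, H}, which is every attribute, so {A, D, H} is a candidate key.
{A, F, H}⁺ = {A, B, C, D, E, F, G, H}, which is every attribute, so {A, F, H} is a candidate key.
These are minimal and exhaustive — every other superkey contains one of them.

{A, D, H}, {A, F, H}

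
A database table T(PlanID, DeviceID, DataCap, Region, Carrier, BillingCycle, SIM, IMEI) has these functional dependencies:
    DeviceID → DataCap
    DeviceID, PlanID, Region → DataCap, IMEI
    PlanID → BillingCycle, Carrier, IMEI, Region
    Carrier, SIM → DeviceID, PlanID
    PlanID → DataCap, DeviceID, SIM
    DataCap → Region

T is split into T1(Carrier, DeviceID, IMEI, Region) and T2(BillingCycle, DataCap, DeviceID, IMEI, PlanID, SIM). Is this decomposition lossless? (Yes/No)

Common attributes: {DeviceID, IMEI}; their closure is {DataCap, DeviceID, IMEI, Region}.
Neither T1 nor T2 is contained in that closure, so the decomposition is lossy.

No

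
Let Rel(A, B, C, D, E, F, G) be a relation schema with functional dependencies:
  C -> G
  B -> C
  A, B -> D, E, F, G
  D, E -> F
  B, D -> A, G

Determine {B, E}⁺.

{B, C, E, G}

Start with {B, E}.
B -> C applies; add {C} → now {B, C, E}.
C -> G applies; add {G} → now {B, C, E, G}.
No further FD applies.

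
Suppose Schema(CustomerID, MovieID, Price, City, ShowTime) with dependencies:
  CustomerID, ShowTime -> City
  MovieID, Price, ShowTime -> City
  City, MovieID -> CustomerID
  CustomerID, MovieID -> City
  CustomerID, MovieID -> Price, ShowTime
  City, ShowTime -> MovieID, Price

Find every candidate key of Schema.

Closure of {City, MovieID} is {City, CustomerID, MovieID, Price, ShowTime}, the whole schema; {City, MovieID} is a candidate key.
Closure of {City, ShowTime} is {City, CustomerID, MovieID, Price, ShowTime}, the whole schema; {City, ShowTime} is a candidate key.
Closure of {CustomerID, MovieID} is {City, CustomerID, MovieID, Price, ShowTime}, the whole schema; {CustomerID, MovieID} is a candidate key.
Closure of {CustomerID, ShowTime} is {City, CustomerID, MovieID, Price, ShowTime}, the whole schema; {CustomerID, ShowTime} is a candidate key.
Closure of {MovieID, Price, ShowTime} is {City, CustomerID, MovieID, Price, ShowTime}, the whole schema; {MovieID, Price, ShowTime} is a candidate key.
No proper subset of any of these is a key, and no other minimal superkey exists.

{City, MovieID}, {City, ShowTime}, {CustomerID, MovieID}, {CustomerID, ShowTime}, {MovieID, Price, ShowTime}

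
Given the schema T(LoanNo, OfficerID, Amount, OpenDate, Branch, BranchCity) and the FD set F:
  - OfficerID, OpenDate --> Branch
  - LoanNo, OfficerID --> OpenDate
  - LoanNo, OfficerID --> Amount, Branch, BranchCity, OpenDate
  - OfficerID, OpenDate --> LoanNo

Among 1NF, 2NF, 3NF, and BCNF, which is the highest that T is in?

Candidate keys: {LoanNo, OfficerID}, {OfficerID, OpenDate}. Prime attributes: {LoanNo, OfficerID, OpenDate}.
Every FD has a superkey on the left, so the relation is in BCNF.

BCNF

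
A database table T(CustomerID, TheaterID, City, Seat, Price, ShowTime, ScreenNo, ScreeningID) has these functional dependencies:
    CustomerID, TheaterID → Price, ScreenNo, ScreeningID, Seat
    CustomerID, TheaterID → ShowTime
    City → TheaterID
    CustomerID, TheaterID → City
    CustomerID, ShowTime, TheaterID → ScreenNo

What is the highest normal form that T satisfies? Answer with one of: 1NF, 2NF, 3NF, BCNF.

Candidate keys: {City, CustomerID}, {CustomerID, TheaterID}. Prime attributes: {City, CustomerID, TheaterID}.
City → TheaterID breaks BCNF: {City}⁺ = {City, TheaterID}, so {City} is not a superkey.
Since {TheaterID} ⊆ prime attributes and every other non-superkey FD also has a prime right side, the schema is in 3NF.

3NF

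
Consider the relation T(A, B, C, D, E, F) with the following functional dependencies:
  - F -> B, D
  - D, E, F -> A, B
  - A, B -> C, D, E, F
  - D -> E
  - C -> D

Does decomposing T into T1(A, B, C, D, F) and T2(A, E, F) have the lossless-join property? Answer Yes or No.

The shared attributes are {A, F} and {A, F}⁺ = {A, B, C, D, E, F}.
Since T1 ⊆ {A, B, C, D, E, F}, the intersection is a superkey of T1; the decomposition is lossless.

Yes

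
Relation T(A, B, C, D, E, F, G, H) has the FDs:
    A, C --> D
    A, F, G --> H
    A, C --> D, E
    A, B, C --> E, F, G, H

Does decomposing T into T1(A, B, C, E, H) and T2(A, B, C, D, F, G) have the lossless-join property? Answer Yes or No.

Yes

The shared attributes are {A, B, C} and {A, B, C}⁺ = {A, B, C, D, E, F, G, H}.
This includes all of T1, so the common attributes are a superkey of T1 — the join is lossless.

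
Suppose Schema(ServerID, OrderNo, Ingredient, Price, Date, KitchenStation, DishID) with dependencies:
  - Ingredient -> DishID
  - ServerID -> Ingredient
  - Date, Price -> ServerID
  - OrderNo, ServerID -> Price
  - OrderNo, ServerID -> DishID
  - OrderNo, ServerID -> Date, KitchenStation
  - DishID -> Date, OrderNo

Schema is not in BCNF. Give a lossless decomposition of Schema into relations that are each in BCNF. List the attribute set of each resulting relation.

{Date, DishID, OrderNo}; {DishID, Ingredient}; {Ingredient, KitchenStation, Price, ServerID}

Candidate keys of the original relation: {Date, Price}, {DishID, Price}, {Ingredient, Price}, {ServerID}.
{Date, DishID, Ingredient, KitchenStation, OrderNo, Price, ServerID}: {Ingredient} determines {Date, DishID, Ingredient, OrderNo} here but is not a superkey — split on Ingredient -> Date, DishID, OrderNo, giving {Date, DishID, Ingredient, OrderNo} and {Ingredient, KitchenStation, Price, ServerID}.
{Date, DishID, Ingredient, OrderNo}: {DishID} determines {Date, DishID, OrderNo} here but is not a superkey — split on DishID -> Date, OrderNo, giving {Date, DishID, OrderNo} and {DishID, Ingredient}.
{Date, DishID, OrderNo}: every determinant is a superkey — BCNF.
{DishID, Ingredient}: every determinant is a superkey — BCNF.
{Ingredient, KitchenStation, Price, ServerID}: every determinant is a superkey — BCNF.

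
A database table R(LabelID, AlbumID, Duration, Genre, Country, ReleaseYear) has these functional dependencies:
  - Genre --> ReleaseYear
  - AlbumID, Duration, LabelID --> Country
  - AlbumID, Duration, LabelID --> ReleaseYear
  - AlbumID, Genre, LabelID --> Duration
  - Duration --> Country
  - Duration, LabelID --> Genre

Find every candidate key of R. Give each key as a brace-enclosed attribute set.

Attributes never on any right-hand side: {AlbumID, LabelID} — every candidate key must contain all of them.
{AlbumID, Duration, LabelID}⁺ = {AlbumID, Country, Duration, Genre, LabelID, ReleaseYear}, which is every attribute, so {AlbumID, Duration, LabelID} is a candidate key.
{AlbumID, Genre, LabelID}⁺ = {AlbumID, Country, Duration, Genre, LabelID, ReleaseYear}, which is every attribute, so {AlbumID, Genre, LabelID} is a candidate key.
These are minimal and exhaustive — every other superkey contains one of them.

{AlbumID, Duration, LabelID}, {AlbumID, Genre, LabelID}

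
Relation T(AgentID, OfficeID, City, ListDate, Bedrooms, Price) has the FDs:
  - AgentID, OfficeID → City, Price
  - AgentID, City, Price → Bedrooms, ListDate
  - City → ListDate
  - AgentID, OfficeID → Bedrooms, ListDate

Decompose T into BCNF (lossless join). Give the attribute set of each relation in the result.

Candidate key of the original relation: {AgentID, OfficeID}.
In {AgentID, Bedrooms, City, ListDate, OfficeID, Price}, {AgentID, City, Price} is not a superkey ({AgentID, City, Price}⁺ restricted to this set is {AgentID, Bedrooms, City, ListDate, Price}), so split on AgentID, City, Price → Bedrooms, ListDate into {AgentID, Bedrooms, City, ListDate, Price} and {AgentID, City, OfficeID, Price}.
In {AgentID, Bedrooms, City, ListDate, Price}, {City} is not a superkey ({City}⁺ restricted to this set is {City, ListDate}), so split on City → ListDate into {City, ListDate} and {AgentID, Bedrooms, City, Price}.
{City, ListDate} is in BCNF.
{AgentID, Bedrooms, City, Price} is in BCNF.
{AgentID, City, OfficeID, Price} is in BCNF.

{AgentID, Bedrooms, City, Price}; {AgentID, City, OfficeID, Price}; {City, ListDate}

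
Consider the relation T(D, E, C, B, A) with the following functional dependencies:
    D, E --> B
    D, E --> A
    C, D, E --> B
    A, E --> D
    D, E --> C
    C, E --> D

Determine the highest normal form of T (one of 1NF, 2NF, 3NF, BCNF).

BCNF

Candidate keys: {A, E}, {C, E}, {D, E}. Prime attributes: {A, C, D, E}.
Each dependency's left side is a superkey — BCNF holds.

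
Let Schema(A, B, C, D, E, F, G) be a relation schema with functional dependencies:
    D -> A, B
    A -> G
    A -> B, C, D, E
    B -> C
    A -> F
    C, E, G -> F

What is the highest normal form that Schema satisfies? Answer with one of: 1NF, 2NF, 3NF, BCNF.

2NF

Candidate keys: {A}, {D}. Prime attributes: {A, D}.
For B -> C we have {B}⁺ = {B, C}; {B} is not a superkey, so BCNF fails.
B -> C has non-prime {C} on the right and a non-superkey on the left, so 3NF fails.
Every candidate key is a single attribute, so no partial dependency is possible; 2NF holds.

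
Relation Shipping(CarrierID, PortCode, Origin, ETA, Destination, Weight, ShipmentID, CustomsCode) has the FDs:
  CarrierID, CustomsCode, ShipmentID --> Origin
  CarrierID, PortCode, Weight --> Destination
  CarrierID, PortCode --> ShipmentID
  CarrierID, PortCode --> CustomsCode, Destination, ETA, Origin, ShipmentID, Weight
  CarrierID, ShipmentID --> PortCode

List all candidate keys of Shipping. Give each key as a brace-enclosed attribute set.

Attributes never on any right-hand side: {CarrierID} — every candidate key must contain it.
{CarrierID, PortCode} is a candidate key since {CarrierID, PortCode}⁺ = {CarrierID, CustomsCode, Destination, ETA, Origin, PortCode, ShipmentID, Weight} covers every attribute.
{CarrierID, ShipmentID} is a candidate key since {CarrierID, ShipmentID}⁺ = {CarrierID, CustomsCode, Destination, ETA, Origin, PortCode, ShipmentID, Weight} covers every attribute.
Any other superkey properly contains one of these, so there are no further candidate keys.

{CarrierID, PortCode}, {CarrierID, ShipmentID}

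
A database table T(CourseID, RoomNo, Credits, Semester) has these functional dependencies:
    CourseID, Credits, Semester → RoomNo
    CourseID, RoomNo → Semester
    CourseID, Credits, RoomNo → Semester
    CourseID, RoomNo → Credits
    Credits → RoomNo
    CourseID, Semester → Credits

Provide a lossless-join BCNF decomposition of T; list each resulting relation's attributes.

{CourseID, Credits, Semester}; {Credits, RoomNo}

Candidate keys of the original relation: {CourseID, Credits}, {CourseID, RoomNo}, {CourseID, Semester}.
{CourseID, Credits, RoomNo, Semester}: {Credits} determines {Credits, RoomNo} here but is not a superkey — split on Credits → RoomNo, giving {Credits, RoomNo} and {CourseID, Credits, Semester}.
{Credits, RoomNo} is in BCNF.
{CourseID, Credits, Semester} is in BCNF.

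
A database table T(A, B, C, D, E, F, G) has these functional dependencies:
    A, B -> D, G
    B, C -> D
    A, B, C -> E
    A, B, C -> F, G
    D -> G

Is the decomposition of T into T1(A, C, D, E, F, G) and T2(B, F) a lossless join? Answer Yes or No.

No

T1 ∩ T2 = {F}; its closure under F is {F}.
Neither T1 nor T2 is contained in that closure, so the decomposition is lossy.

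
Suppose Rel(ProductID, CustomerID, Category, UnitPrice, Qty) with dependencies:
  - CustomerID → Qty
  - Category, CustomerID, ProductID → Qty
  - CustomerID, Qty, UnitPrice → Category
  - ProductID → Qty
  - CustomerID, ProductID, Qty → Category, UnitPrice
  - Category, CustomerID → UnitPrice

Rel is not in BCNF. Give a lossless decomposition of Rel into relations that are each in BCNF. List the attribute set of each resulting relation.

Candidate key of the original relation: {CustomerID, ProductID}.
In {Category, CustomerID, ProductID, Qty, UnitPrice}, {CustomerID} is not a superkey ({CustomerID}⁺ restricted to this set is {CustomerID, Qty}), so split on CustomerID → Qty into {CustomerID, Qty} and {Category, CustomerID, ProductID, UnitPrice}.
{CustomerID, Qty} has no BCNF violation.
In {Category, CustomerID, ProductID, UnitPrice}, {Category, CustomerID} is not a superkey ({Category, CustomerID}⁺ restricted to this set is {Category, CustomerID, UnitPrice}), so split on Category, CustomerID → UnitPrice into {Category, CustomerID, UnitPrice} and {Category, CustomerID, ProductID}.
{Category, CustomerID, UnitPrice} has no BCNF violation.
{Category, CustomerID, ProductID} has no BCNF violation.

{Category, CustomerID, ProductID}; {Category, CustomerID, UnitPrice}; {CustomerID, Qty}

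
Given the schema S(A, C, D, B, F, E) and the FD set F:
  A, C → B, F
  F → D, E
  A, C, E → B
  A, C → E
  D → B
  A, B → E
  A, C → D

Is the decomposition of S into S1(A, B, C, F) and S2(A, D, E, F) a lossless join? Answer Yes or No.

Common attributes: {A, F}; their closure is {A, B, D, E, F}.
S2 is contained in that closure, so S1 ∩ S2 → S2 holds and the join is lossless.

Yes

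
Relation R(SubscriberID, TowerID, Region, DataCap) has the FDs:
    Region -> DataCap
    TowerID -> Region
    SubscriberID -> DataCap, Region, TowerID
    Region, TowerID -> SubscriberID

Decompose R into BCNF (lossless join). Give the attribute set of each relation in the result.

{DataCap, Region}; {Region, SubscriberID, TowerID}

Candidate keys of the original relation: {SubscriberID}, {TowerID}.
In {DataCap, Region, SubscriberID, TowerID}, {Region} is not a superkey ({Region}⁺ restricted to this set is {DataCap, Region}), so split on Region -> DataCap into {DataCap, Region} and {Region, SubscriberID, TowerID}.
{DataCap, Region} has no BCNF violation.
{Region, SubscriberID, TowerID} has no BCNF violation.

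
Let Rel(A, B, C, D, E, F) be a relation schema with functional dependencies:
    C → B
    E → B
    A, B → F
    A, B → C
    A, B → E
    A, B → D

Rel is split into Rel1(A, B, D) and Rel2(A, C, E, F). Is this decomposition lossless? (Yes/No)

Common attributes: {A}; their closure is {A}.
Neither Rel1 nor Rel2 is contained in that closure, so the decomposition is lossy.

No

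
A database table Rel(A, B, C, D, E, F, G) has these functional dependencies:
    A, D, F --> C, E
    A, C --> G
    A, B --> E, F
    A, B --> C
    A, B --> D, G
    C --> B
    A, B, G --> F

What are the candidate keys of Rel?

No FD produces {A}, so it must be in every candidate key.
{A, B}⁺ = {A, B, C, D, E, F, G} — all of the relation — so {A, B} is a candidate key.
{A, C}⁺ = {A, B, C, D, E, F, G} — all of the relation — so {A, C} is a candidate key.
{A, D, F}⁺ = {A, B, C, D, E, F, G} — all of the relation — so {A, D, F} is a candidate key.
Any other superkey properly contains one of these, so there are no further candidate keys.

{A, B}, {A, C}, {A, D, F}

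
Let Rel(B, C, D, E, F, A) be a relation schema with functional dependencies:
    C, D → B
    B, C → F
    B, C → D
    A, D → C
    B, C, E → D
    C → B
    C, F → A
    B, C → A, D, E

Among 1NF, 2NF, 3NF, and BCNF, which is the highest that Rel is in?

Candidate keys: {A, D}, {C}. Prime attributes: {A, C, D}.
Each dependency's left side is a superkey — BCNF holds.

BCNF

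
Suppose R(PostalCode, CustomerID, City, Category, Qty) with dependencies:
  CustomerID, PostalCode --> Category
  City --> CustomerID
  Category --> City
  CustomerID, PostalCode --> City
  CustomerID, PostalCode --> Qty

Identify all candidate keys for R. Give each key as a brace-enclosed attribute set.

No FD produces {PostalCode}, so it must be in every candidate key.
Closure of {Category, PostalCode} is {Category, City, CustomerID, PostalCode, Qty}, the whole schema; {Category, PostalCode} is a candidate key.
Closure of {City, PostalCode} is {Category, City, CustomerID, PostalCode, Qty}, the whole schema; {City, PostalCode} is a candidate key.
Closure of {CustomerID, PostalCode} is {Category, City, CustomerID, PostalCode, Qty}, the whole schema; {CustomerID, PostalCode} is a candidate key.
No proper subset of any of these is a key, and no other minimal superkey exists.

{Category, PostalCode}, {City, PostalCode}, {CustomerID, PostalCode}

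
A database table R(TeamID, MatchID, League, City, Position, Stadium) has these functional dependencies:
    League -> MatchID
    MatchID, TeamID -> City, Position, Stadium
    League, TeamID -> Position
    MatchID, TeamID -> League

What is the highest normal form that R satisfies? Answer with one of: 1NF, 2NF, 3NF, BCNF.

Candidate keys: {League, TeamID}, {MatchID, TeamID}. Prime attributes: {League, MatchID, TeamID}.
For League -> MatchID we have {League}⁺ = {League, MatchID}; {League} is not a superkey, so BCNF fails.
But every attribute on its right side ({MatchID}) is prime, and the same holds for every other non-superkey FD, so 3NF still holds.

3NF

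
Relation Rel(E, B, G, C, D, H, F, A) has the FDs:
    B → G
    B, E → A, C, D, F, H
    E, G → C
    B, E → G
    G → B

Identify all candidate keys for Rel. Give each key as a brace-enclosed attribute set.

{B, E}, {E, G}

{E} never appears on the right of any FD, so every key must include it.
{B, E}⁺ = {A, B, C, D, E, F, G, H} — all of the relation — so {B, E} is a candidate key.
{E, G}⁺ = {A, B, C, D, E, F, G, H} — all of the relation — so {E, G} is a candidate key.
These are minimal and exhaustive — every other superkey contains one of them.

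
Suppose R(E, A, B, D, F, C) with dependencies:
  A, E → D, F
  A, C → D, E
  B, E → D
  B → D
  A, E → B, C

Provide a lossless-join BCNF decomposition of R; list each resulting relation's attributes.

Candidate keys of the original relation: {A, C}, {A, E}.
Within {A, B, C, D, E, F}: {B, E}⁺ ∩ {A, B, C, D, E, F} = {B, D, E}, not the whole set, so B, E → D violates BCNF; decompose into {B, D, E} and {A, B, C, E, F}.
Within {B, D, E}: {B}⁺ ∩ {B, D, E} = {B, D}, not the whole set, so B → D violates BCNF; decompose into {B, D} and {B, E}.
{B, D} is in BCNF.
{B, E} is in BCNF.
{A, B, C, E, F} is in BCNF.

{A, B, C, E, F}; {B, D}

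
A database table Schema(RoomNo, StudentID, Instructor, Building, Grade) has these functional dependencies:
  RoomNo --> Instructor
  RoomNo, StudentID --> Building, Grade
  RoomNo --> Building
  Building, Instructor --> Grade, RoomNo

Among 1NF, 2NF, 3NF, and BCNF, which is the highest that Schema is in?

Candidate keys: {Building, Instructor, StudentID}, {RoomNo, StudentID}. Prime attributes: {Building, Instructor, RoomNo, StudentID}.
For RoomNo --> Instructor we have {RoomNo}⁺ = {Building, Grade, Instructor, RoomNo}; {RoomNo} is not a superkey, so BCNF fails.
Because {Grade} is non-prime and the left side of Building, Instructor --> Grade, RoomNo is not a superkey, the relation is not in 3NF.
The proper key subset {RoomNo} of {RoomNo, StudentID} determines non-prime {Grade}, so the relation is not even in 2NF.

1NF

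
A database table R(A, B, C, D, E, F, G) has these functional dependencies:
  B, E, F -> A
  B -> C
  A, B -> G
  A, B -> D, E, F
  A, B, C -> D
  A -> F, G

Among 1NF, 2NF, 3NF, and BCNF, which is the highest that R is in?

1NF

Candidate keys: {A, B}, {B, E, F}. Prime attributes: {A, B, E, F}.
For B -> C we have {B}⁺ = {B, C}; {B} is not a superkey, so BCNF fails.
B -> C has non-prime {C} on the right and a non-superkey on the left, so 3NF fails.
Since {A} ⊂ {A, B} and {A}⁺ ⊇ {G} with {G} non-prime, there is a partial dependency; 2NF fails.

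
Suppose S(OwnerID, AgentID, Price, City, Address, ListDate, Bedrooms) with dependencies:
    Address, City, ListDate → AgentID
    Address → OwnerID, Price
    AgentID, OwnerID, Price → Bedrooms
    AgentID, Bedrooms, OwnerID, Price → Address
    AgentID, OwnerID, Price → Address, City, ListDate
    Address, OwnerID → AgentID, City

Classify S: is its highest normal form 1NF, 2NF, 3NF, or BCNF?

Candidate keys: {Address}, {AgentID, OwnerID, Price}. Prime attributes: {Address, AgentID, OwnerID, Price}.
Each dependency's left side is a superkey — BCNF holds.

BCNF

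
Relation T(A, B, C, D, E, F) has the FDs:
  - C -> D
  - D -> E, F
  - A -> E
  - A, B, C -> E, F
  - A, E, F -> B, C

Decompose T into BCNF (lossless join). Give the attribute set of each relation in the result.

Candidate keys of the original relation: {A, C}, {A, D}, {A, F}.
{A, B, C, D, E, F}: {C} determines {C, D, E, F} here but is not a superkey — split on C -> D, E, F, giving {C, D, E, F} and {A, B, C}.
{C, D, E, F}: {D} determines {D, E, F} here but is not a superkey — split on D -> E, F, giving {D, E, F} and {C, D}.
{D, E, F} is in BCNF.
{C, D} is in BCNF.
{A, B, C} is in BCNF.

{A, B, C}; {C, D}; {D, E, F}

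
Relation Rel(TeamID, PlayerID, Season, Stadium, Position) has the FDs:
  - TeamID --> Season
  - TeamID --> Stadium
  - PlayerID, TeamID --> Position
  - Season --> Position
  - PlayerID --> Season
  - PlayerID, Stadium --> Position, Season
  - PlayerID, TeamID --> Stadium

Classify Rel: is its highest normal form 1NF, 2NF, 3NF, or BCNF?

1NF

Candidate key: {PlayerID, TeamID}. Prime attributes: {PlayerID, TeamID}.
For TeamID --> Season we have {TeamID}⁺ = {Position, Season, Stadium, TeamID}; {TeamID} is not a superkey, so BCNF fails.
TeamID --> Season determines the non-prime attribute {Season} from a non-superkey — 3NF is violated.
Since {PlayerID} ⊂ {PlayerID, TeamID} and {PlayerID}⁺ ⊇ {Position, Season} with {Position, Season} non-prime, there is a partial dependency; 2NF fails.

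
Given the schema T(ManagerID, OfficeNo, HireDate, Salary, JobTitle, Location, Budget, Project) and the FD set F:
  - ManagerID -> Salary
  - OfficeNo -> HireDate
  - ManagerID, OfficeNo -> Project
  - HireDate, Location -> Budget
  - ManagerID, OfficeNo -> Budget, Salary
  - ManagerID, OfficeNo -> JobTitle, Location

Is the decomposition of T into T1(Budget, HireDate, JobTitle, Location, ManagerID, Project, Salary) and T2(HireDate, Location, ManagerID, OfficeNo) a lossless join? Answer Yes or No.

T1 ∩ T2 = {HireDate, Location, ManagerID}; its closure under F is {Budget, HireDate, Location, ManagerID, Salary}.
The closure covers neither T1 nor T2 entirely; the join is not lossless.

No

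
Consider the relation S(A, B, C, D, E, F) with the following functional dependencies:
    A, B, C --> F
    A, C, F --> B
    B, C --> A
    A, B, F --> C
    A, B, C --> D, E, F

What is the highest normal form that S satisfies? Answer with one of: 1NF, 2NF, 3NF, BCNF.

Candidate keys: {A, B, F}, {A, C, F}, {B, C}. Prime attributes: {A, B, C, F}.
Each dependency's left side is a superkey — BCNF holds.

BCNF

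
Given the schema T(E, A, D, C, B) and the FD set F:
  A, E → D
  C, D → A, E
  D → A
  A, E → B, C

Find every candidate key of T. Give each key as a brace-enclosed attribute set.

{A, E}, {C, D}, {D, E}

{A, E}⁺ = {A, B, C, D, E}, which is every attribute, so {A, E} is a candidate key.
{C, D}⁺ = {A, B, C, D, E}, which is every attribute, so {C, D} is a candidate key.
{D, E}⁺ = {A, B, C, D, E}, which is every attribute, so {D, E} is a candidate key.
These are minimal and exhaustive — every other superkey contains one of them.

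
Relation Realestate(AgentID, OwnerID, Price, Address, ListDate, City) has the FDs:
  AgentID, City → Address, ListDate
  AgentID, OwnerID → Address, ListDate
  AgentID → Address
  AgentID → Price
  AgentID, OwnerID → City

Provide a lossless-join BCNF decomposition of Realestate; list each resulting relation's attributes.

{Address, AgentID, Price}; {AgentID, City, ListDate}; {AgentID, City, OwnerID}

Candidate key of the original relation: {AgentID, OwnerID}.
In {Address, AgentID, City, ListDate, OwnerID, Price}, {AgentID, City} is not a superkey ({AgentID, City}⁺ restricted to this set is {Address, AgentID, City, ListDate, Price}), so split on AgentID, City → Address, ListDate, Price into {Address, AgentID, City, ListDate, Price} and {AgentID, City, OwnerID}.
In {Address, AgentID, City, ListDate, Price}, {AgentID} is not a superkey ({AgentID}⁺ restricted to this set is {Address, AgentID, Price}), so split on AgentID → Address, Price into {Address, AgentID, Price} and {AgentID, City, ListDate}.
{Address, AgentID, Price} is in BCNF.
{AgentID, City, ListDate} is in BCNF.
{AgentID, City, OwnerID} is in BCNF.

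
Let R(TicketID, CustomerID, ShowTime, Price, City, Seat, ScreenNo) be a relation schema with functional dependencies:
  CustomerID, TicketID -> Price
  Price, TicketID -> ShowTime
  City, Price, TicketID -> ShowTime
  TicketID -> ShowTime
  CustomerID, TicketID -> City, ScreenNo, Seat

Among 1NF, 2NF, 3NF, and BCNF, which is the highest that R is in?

1NF

Candidate key: {CustomerID, TicketID}. Prime attributes: {CustomerID, TicketID}.
For Price, TicketID -> ShowTime we have {Price, TicketID}⁺ = {Price, ShowTime, TicketID}; {Price, TicketID} is not a superkey, so BCNF fails.
Price, TicketID -> ShowTime has non-prime {ShowTime} on the right and a non-superkey on the left, so 3NF fails.
Since {TicketID} ⊂ {CustomerID, TicketID} and {TicketID}⁺ ⊇ {ShowTime} with {ShowTime} non-prime, there is a partial dependency; 2NF fails.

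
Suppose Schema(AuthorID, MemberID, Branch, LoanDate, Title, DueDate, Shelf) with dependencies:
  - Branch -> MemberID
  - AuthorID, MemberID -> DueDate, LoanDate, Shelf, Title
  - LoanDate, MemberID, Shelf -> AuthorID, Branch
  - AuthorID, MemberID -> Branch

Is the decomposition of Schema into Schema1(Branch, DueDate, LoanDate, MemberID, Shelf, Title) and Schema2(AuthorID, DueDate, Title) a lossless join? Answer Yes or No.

No

Common attributes: {DueDate, Title}; their closure is {DueDate, Title}.
Schema1 ⊄ {DueDate, Title} and Schema2 ⊄ {DueDate, Title}, so the split is lossy.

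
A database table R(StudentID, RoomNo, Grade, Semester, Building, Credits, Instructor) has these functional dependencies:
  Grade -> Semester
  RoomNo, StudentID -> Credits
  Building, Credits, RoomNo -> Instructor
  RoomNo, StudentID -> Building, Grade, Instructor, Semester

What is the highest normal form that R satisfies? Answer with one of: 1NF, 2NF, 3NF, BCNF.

2NF

Candidate key: {RoomNo, StudentID}. Prime attributes: {RoomNo, StudentID}.
Grade -> Semester: {Grade}⁺ = {Grade, Semester}, which is not all of the attributes, so the left side is not a superkey — BCNF is violated.
Grade -> Semester determines the non-prime attribute {Semester} from a non-superkey — 3NF is violated.
No non-prime attribute depends on a proper subset of any candidate key, so 2NF holds.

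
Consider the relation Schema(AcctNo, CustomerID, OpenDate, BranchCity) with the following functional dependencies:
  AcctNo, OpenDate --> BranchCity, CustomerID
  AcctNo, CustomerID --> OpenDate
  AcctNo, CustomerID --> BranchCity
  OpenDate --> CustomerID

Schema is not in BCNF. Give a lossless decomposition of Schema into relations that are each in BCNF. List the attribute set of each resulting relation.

Candidate keys of the original relation: {AcctNo, CustomerID}, {AcctNo, OpenDate}.
In {AcctNo, BranchCity, CustomerID, OpenDate}, {OpenDate} is not a superkey ({OpenDate}⁺ restricted to this set is {CustomerID, OpenDate}), so split on OpenDate --> CustomerID into {CustomerID, OpenDate} and {AcctNo, BranchCity, OpenDate}.
{CustomerID, OpenDate} is in BCNF.
{AcctNo, BranchCity, OpenDate} is in BCNF.

{AcctNo, BranchCity, OpenDate}; {CustomerID, OpenDate}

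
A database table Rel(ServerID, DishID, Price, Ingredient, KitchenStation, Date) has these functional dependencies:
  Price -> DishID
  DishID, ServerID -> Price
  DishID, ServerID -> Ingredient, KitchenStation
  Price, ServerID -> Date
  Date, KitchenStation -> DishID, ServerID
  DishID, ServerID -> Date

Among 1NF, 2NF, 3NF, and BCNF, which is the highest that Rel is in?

Candidate keys: {Date, KitchenStation}, {DishID, ServerID}, {Price, ServerID}. Prime attributes: {Date, DishID, KitchenStation, Price, ServerID}.
Price -> DishID breaks BCNF: {Price}⁺ = {DishID, Price}, so {Price} is not a superkey.
Since {DishID} ⊆ prime attributes and every other non-superkey FD also has a prime right side, the schema is in 3NF.

3NF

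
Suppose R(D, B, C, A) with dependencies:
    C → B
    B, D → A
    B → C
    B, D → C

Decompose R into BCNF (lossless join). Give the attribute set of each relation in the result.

{A, C, D}; {B, C}

Candidate keys of the original relation: {B, D}, {C, D}.
In {A, B, C, D}, {C} is not a superkey ({C}⁺ restricted to this set is {B, C}), so split on C → B into {B, C} and {A, C, D}.
{B, C} is in BCNF.
{A, C, D} is in BCNF.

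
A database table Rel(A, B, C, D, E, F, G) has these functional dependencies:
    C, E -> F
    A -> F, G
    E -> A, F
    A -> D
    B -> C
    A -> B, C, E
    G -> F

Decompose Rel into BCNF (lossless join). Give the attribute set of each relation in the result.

{A, B, D, E, G}; {B, C}; {F, G}

Candidate keys of the original relation: {A}, {E}.
{A, B, C, D, E, F, G}: {B} determines {B, C} here but is not a superkey — split on B -> C, giving {B, C} and {A, B, D, E, F, G}.
{B, C}: every determinant is a superkey — BCNF.
{A, B, D, E, F, G}: {G} determines {F, G} here but is not a superkey — split on G -> F, giving {F, G} and {A, B, D, E, G}.
{F, G}: every determinant is a superkey — BCNF.
{A, B, D, E, G}: every determinant is a superkey — BCNF.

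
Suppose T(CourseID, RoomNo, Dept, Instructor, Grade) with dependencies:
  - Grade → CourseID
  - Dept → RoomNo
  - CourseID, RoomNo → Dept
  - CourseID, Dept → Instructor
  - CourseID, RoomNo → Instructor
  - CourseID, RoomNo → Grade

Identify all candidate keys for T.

{CourseID, Dept}⁺ = {CourseID, Dept, Grade, Instructor, RoomNo} — all of the relation — so {CourseID, Dept} is a candidate key.
{CourseID, RoomNo}⁺ = {CourseID, Dept, Grade, Instructor, RoomNo} — all of the relation — so {CourseID, RoomNo} is a candidate key.
{Dept, Grade}⁺ = {CourseID, Dept, Grade, Instructor, RoomNo} — all of the relation — so {Dept, Grade} is a candidate key.
{Grade, RoomNo}⁺ = {CourseID, Dept, Grade, Instructor, RoomNo} — all of the relation — so {Grade, RoomNo} is a candidate key.
These are minimal and exhaustive — every other superkey contains one of them.

{CourseID, Dept}, {CourseID, RoomNo}, {Dept, Grade}, {Grade, RoomNo}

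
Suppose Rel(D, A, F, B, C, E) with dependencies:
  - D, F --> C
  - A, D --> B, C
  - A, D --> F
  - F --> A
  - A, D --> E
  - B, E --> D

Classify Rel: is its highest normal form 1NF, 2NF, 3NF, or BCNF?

Candidate keys: {A, B, E}, {A, D}, {B, E, F}, {D, F}. Prime attributes: {A, B, D, E, F}.
F --> A: {F}⁺ = {A, F}, which is not all of the attributes, so the left side is not a superkey — BCNF is violated.
Since {A} ⊆ prime attributes and every other non-superkey FD also has a prime right side, the schema is in 3NF.

3NF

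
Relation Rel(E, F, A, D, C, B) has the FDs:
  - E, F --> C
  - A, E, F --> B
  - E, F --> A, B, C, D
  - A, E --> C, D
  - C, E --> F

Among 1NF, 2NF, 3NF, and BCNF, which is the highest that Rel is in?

BCNF

Candidate keys: {A, E}, {C, E}, {E, F}. Prime attributes: {A, C, E, F}.
The left-hand side of every FD is a superkey, so BCNF is satisfied.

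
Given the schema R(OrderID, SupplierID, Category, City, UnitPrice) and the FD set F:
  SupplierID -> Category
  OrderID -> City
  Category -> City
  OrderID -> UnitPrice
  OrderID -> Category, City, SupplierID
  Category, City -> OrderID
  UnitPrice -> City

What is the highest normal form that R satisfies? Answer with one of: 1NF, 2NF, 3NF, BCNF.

Candidate keys: {Category}, {OrderID}, {SupplierID}. Prime attributes: {Category, OrderID, SupplierID}.
UnitPrice -> City: {UnitPrice}⁺ = {City, UnitPrice}, which is not all of the attributes, so the left side is not a superkey — BCNF is violated.
UnitPrice -> City determines the non-prime attribute {City} from a non-superkey — 3NF is violated.
With only single-attribute keys there can be no partial dependency, so 2NF holds.

2NF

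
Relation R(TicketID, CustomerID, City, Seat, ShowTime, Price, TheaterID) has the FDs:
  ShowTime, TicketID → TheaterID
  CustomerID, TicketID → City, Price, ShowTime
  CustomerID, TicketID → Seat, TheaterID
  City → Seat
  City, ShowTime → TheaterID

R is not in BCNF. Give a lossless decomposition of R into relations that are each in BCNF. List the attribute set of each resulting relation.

{City, CustomerID, Price, ShowTime, TicketID}; {City, Seat}; {ShowTime, TheaterID, TicketID}

Candidate key of the original relation: {CustomerID, TicketID}.
Within {City, CustomerID, Price, Seat, ShowTime, TheaterID, TicketID}: {ShowTime, TicketID}⁺ ∩ {City, CustomerID, Price, Seat, ShowTime, TheaterID, TicketID} = {ShowTime, TheaterID, TicketID}, not the whole set, so ShowTime, TicketID → TheaterID violates BCNF; decompose into {ShowTime, TheaterID, TicketID} and {City, CustomerID, Price, Seat, ShowTime, TicketID}.
{ShowTime, TheaterID, TicketID} is in BCNF.
Within {City, CustomerID, Price, Seat, ShowTime, TicketID}: {City}⁺ ∩ {City, CustomerID, Price, Seat, ShowTime, TicketID} = {City, Seat}, not the whole set, so City → Seat violates BCNF; decompose into {City, Seat} and {City, CustomerID, Price, ShowTime, TicketID}.
{City, Seat} is in BCNF.
{City, CustomerID, Price, ShowTime, TicketID} is in BCNF.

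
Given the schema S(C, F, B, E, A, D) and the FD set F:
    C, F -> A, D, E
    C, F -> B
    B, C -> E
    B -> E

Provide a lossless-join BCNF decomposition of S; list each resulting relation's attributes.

{A, B, C, D, F}; {B, E}

Candidate key of the original relation: {C, F}.
In {A, B, C, D, E, F}, {B, C} is not a superkey ({B, C}⁺ restricted to this set is {B, C, E}), so split on B, C -> E into {B, C, E} and {A, B, C, D, F}.
In {B, C, E}, {B} is not a superkey ({B}⁺ restricted to this set is {B, E}), so split on B -> E into {B, E} and {B, C}.
{B, E} is in BCNF.
{B, C} is in BCNF.
{A, B, C, D, F} is in BCNF.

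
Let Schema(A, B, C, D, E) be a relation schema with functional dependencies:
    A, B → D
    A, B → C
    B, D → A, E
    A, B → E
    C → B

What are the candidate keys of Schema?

{A, B}⁺ = {A, B, C, D, E}, which is every attribute, so {A, B} is a candidate key.
{A, C}⁺ = {A, B, C, D, E}, which is every attribute, so {A, C} is a candidate key.
{B, D}⁺ = {A, B, C, D, E}, which is every attribute, so {B, D} is a candidate key.
{C, D}⁺ = {A, B, C, D, E}, which is every attribute, so {C, D} is a candidate key.
No proper subset of any of these is a key, and no other minimal superkey exists.

{A, B}, {A, C}, {B, D}, {C, D}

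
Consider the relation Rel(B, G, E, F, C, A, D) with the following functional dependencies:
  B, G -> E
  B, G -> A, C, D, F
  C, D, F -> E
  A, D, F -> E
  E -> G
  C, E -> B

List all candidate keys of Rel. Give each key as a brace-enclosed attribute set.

Closure of {B, E} is {A, B, C, D, E, F, G}, the whole schema; {B, E} is a candidate key.
Closure of {B, G} is {A, B, C, D, E, F, G}, the whole schema; {B, G} is a candidate key.
Closure of {C, E} is {A, B, C, D, E, F, G}, the whole schema; {C, E} is a candidate key.
Closure of {C, D, F} is {A, B, C, D, E, F, G}, the whole schema; {C, D, F} is a candidate key.
Closure of {A, B, D, F} is {A, B, C, D, E, F, G}, the whole schema; {A, B, D, F} is a candidate key.
No proper subset of any of these is a key, and no other minimal superkey exists.

{A, B, D, F}, {B, E}, {B, G}, {C, D, F}, {C, E}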